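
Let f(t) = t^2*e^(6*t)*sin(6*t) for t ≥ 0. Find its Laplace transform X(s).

L{sin(6t)} = 6/(s^2 + 36).
Multiplying by e^(6t) shifts s → s - 6, so L{e^(6*t)*sin(6*t)} = 6/((s - 6)^2 + 36).
Then apply L{t^2·g(t)} = (-1)^2 d^2/ds^2[G(s)] with G(s) = 6/((s - 6)^2 + 36):
differentiating 2 times and applying the sign gives 36*(s^2 - 12*s + 24)/(s^2 - 12*s + 72)^3.

X(s) = 36*(s^2 - 12*s + 24)/(s^2 - 12*s + 72)^3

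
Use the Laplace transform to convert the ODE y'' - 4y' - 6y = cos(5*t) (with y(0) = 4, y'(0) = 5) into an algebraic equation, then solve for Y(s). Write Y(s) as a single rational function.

Y(s) = (4*s^3 - 11*s^2 + 101*s - 275)/(s^4 - 4*s^3 + 19*s^2 - 100*s - 150)

Laplace-transform each side.
With L{y''} = s^2 Y - s·y(0) - y'(0) and L{y'} = sY - y(0), with y(0) = 4, y'(0) = 5: the LHS transforms to (s^2 - 4*s - 6)Y - (4*s - 11).
The right side is L{cos(5*t)} = s/(s^2 + 25).
So (s^2 - 4*s - 6)Y = s/(s^2 + 25) + (4*s - 11).
Isolate Y and clear denominators.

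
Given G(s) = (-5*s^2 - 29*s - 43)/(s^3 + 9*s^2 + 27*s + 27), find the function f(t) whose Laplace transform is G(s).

f(t) = -t^2*exp(-3*t)/2 + t*exp(-3*t) - 5*exp(-3*t)

Factor the denominator: s^3 + 9*s^2 + 27*s + 27 = (s + 3)^3.
Partial fraction decomposition gives [-5/(s + 3)] + [(s + 3)^(-2)] + [-1/(s + 3)^3].
Invert each term: -5/(s + 3) ↔ -5e^(-3t); 1/(s + 3)^2 ↔ t·e^(-3t); -1/(s + 3)^3 ↔ (-1/2)t^2·e^(-3t).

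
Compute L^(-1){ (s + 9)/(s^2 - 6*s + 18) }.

4*exp(3*t)*sin(3*t) + exp(3*t)*cos(3*t)

Complete the square in the denominator: s^2 - 6*s + 18 = (s - 3)^2 + 3^2.
Split the numerator to match: s + 9 = 1·(s - 3) + 4·3.
Invert each term: 1·(s - 3)/((s - 3)^2 + 9) ↔ e^(3t)cos(3t); 4·3/((s - 3)^2 + 9) ↔ 4e^(3t)sin(3t).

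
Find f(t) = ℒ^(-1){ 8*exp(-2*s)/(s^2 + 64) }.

The factor e^(-2s) signals a time shift by c = 2 (second shifting theorem).
L{sin(8t)} = 8/(s^2 + 64), so L^-1{8/(s^2 + 64)} = sin(8*t).
Hence the inverse is u(t - 2) times that function evaluated at t - 2.

f(t) = Heaviside(t - 2)*(sin(8*t - 16))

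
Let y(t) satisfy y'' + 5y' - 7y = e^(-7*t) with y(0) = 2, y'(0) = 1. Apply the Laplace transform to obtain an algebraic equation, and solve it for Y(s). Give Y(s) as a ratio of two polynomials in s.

Apply the Laplace transform to the equation.
The derivative rules (L{y''} = s^2 Y - s·y(0) - y'(0) and L{y'} = sY - y(0), with y(0) = 2, y'(0) = 1) turn the left side into (s^2 + 5*s - 7)Y - (2*s + 11).
The right side is L{e^(-7*t)} = 1/(s + 7).
So (s^2 + 5*s - 7)Y = 1/(s + 7) + (2*s + 11).
Divide through and combine into a single rational function.

Y(s) = (2*s^2 + 25*s + 78)/(s^3 + 12*s^2 + 28*s - 49)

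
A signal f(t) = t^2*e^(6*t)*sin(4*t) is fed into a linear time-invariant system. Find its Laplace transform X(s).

L{sin(4t)} = 4/(s^2 + 16).
Multiplying by e^(6t) shifts s → s - 6, so L{e^(6*t)*sin(4*t)} = 4/((s - 6)^2 + 16).
Then apply L{t^2·g(t)} = (-1)^2 d^2/ds^2[G(s)] with G(s) = 4/((s - 6)^2 + 16):
differentiating 2 times and applying the sign gives 8*(3*s^2 - 36*s + 92)/(s^2 - 12*s + 52)^3.

X(s) = 8*(3*s^2 - 36*s + 92)/(s^2 - 12*s + 52)^3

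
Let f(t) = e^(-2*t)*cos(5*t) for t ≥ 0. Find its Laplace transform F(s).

F(s) = (s + 2)/((s + 2)^2 + 25)

L{cos(5t)} = s/(s^2 + 25).
By the first shifting theorem, multiplying by e^(-2t) replaces s with s + 2.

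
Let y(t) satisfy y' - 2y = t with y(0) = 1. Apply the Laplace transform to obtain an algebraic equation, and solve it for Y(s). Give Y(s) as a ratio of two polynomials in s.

Take the Laplace transform of both sides.
With L{y'} = sY - y(0) = sY - 1: the LHS transforms to (s - 2)Y - (1).
The right side is L{t} = s^(-2).
So (s - 2)Y = s^(-2) + (1).
Isolate Y and clear denominators.

Y(s) = (s^2 + 1)/(s^3 - 2*s^2)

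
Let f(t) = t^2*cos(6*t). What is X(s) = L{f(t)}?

X(s) = 2*s*(s^2 - 108)/(s^2 + 36)^3

L{cos(6t)} = s/(s^2 + 36).
Then apply L{t^2·g(t)} = (-1)^2 d^2/ds^2[G(s)] with G(s) = s/(s^2 + 36):
differentiating 2 times and applying the sign gives 2*s*(s^2 - 108)/(s^2 + 36)^3.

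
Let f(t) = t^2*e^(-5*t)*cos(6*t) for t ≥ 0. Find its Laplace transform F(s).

F(s) = 2*(s + 5)*(s^2 + 10*s - 83)/(s^2 + 10*s + 61)^3

L{cos(6t)} = s/(s^2 + 36).
Multiplying by e^(-5t) shifts s → s + 5, so L{e^(-5*t)*cos(6*t)} = (s + 5)/((s + 5)^2 + 36).
Then apply L{t^2·g(t)} = (-1)^2 d^2/ds^2[G(s)] with G(s) = (s + 5)/((s + 5)^2 + 36):
differentiating 2 times and applying the sign gives 2*(s + 5)*(s^2 + 10*s - 83)/(s^2 + 10*s + 61)^3.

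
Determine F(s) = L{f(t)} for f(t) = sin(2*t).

L{sin(2t)} = 2/(s^2 + 4).

F(s) = 2/(s^2 + 4)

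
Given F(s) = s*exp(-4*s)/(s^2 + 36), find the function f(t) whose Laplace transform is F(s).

f(t) = Heaviside(t - 4)*(cos(6*t - 24))

The factor e^(-4s) signals a time shift by c = 4 (second shifting theorem).
L{cos(6t)} = s/(s^2 + 36), so L^-1{s/(s^2 + 36)} = cos(6*t).
Hence the inverse is u(t - 4) times that function evaluated at t - 4.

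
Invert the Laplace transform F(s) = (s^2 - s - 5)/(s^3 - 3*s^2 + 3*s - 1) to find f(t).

Factor the denominator: s^3 - 3*s^2 + 3*s - 1 = (s - 1)^3.
Partial fraction decomposition gives [1/(s - 1)] + [(s - 1)^(-2)] + [-5/(s - 1)^3].
Invert each term: 1/(s - 1) ↔ e^(t); 1/(s - 1)^2 ↔ t·e^(t); -5/(s - 1)^3 ↔ (-5/2)t^2·e^(t).

f(t) = -5*t^2*exp(t)/2 + t*exp(t) + exp(t)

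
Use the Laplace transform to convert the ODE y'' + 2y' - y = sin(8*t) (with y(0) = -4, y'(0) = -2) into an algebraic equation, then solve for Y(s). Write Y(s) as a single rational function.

Apply the Laplace transform to the equation.
The derivative rules (L{y''} = s^2 Y - s·y(0) - y'(0) and L{y'} = sY - y(0), with y(0) = -4, y'(0) = -2) turn the left side into (s^2 + 2*s - 1)Y - (-4*s - 10).
The right side is L{sin(8*t)} = 8/(s^2 + 64).
So (s^2 + 2*s - 1)Y = 8/(s^2 + 64) + (-4*s - 10).
Solve for Y(s) and write it as one ratio of polynomials.

Y(s) = (-4*s^3 - 10*s^2 - 256*s - 632)/(s^4 + 2*s^3 + 63*s^2 + 128*s - 64)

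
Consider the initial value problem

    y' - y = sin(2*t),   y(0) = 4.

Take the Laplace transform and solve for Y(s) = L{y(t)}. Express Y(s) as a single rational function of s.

Laplace-transform each side.
The derivative rules (L{y'} = sY - y(0) = sY - 4) turn the left side into (s - 1)Y - (4).
The right side is L{sin(2*t)} = 2/(s^2 + 4).
So (s - 1)Y = 2/(s^2 + 4) + (4).
Solve for Y(s) and write it as one ratio of polynomials.

Y(s) = (4*s^2 + 18)/(s^3 - s^2 + 4*s - 4)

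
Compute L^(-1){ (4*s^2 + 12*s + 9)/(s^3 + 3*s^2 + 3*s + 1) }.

t^2*exp(-t)/2 + 4*t*exp(-t) + 4*exp(-t)

Factor the denominator: s^3 + 3*s^2 + 3*s + 1 = (s + 1)^3.
Partial fraction decomposition gives [4/(s + 1)] + [4/(s + 1)^2] + [(s + 1)^(-3)].
Invert each term: 4/(s + 1) ↔ 4e^(-t); 4/(s + 1)^2 ↔ 4t·e^(-t); 1/(s + 1)^3 ↔ (1/2)t^2·e^(-t).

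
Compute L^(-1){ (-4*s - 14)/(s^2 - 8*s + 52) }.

-5*exp(4*t)*sin(6*t) - 4*exp(4*t)*cos(6*t)

Complete the square in the denominator: s^2 - 8*s + 52 = (s - 4)^2 + 6^2.
Split the numerator to match: -4*s - 14 = -4·(s - 4) - 5·6.
Invert each term: -4·(s - 4)/((s - 4)^2 + 36) ↔ -4e^(4t)cos(6t); -5·6/((s - 4)^2 + 36) ↔ -5e^(4t)sin(6t).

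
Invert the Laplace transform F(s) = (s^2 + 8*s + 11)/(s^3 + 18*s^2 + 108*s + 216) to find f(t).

Factor the denominator: s^3 + 18*s^2 + 108*s + 216 = (s + 6)^3.
Partial fraction decomposition gives [1/(s + 6)] + [-4/(s + 6)^2] + [-1/(s + 6)^3].
Invert each term: 1/(s + 6) ↔ e^(-6t); -4/(s + 6)^2 ↔ -4t·e^(-6t); -1/(s + 6)^3 ↔ (-1/2)t^2·e^(-6t).

f(t) = -t^2*exp(-6*t)/2 - 4*t*exp(-6*t) + exp(-6*t)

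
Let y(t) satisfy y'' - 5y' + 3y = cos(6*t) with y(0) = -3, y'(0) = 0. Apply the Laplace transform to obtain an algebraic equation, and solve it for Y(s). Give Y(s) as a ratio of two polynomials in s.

Transform both sides with L{·}.
With L{y''} = s^2 Y - s·y(0) - y'(0) and L{y'} = sY - y(0), with y(0) = -3, y'(0) = 0: the LHS transforms to (s^2 - 5*s + 3)Y - (-3*s + 15).
The right side is L{cos(6*t)} = s/(s^2 + 36).
So (s^2 - 5*s + 3)Y = s/(s^2 + 36) + (-3*s + 15).
Solve for Y(s) and write it as one ratio of polynomials.

Y(s) = (-3*s^3 + 15*s^2 - 107*s + 540)/(s^4 - 5*s^3 + 39*s^2 - 180*s + 108)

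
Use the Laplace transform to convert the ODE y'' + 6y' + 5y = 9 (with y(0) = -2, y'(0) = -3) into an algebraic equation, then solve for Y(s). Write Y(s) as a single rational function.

Apply the Laplace transform to the equation.
With L{y''} = s^2 Y - s·y(0) - y'(0) and L{y'} = sY - y(0), with y(0) = -2, y'(0) = -3: the LHS transforms to (s^2 + 6*s + 5)Y - (-2*s - 15).
The right side is L{9} = 9/s.
So (s^2 + 6*s + 5)Y = 9/s + (-2*s - 15).
Isolate Y and clear denominators.

Y(s) = (-2*s^2 - 15*s + 9)/(s^3 + 6*s^2 + 5*s)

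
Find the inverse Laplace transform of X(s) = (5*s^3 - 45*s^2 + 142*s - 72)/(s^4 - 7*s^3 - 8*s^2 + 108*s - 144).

2*exp(6*t) - 4*exp(3*t) + 3*exp(2*t) + 4*exp(-4*t)

Factor the denominator: s^4 - 7*s^3 - 8*s^2 + 108*s - 144 = (s - 6)*(s - 3)*(s - 2)*(s + 4).
Partial fraction decomposition gives [2/(s - 6)] + [3/(s - 2)] + [4/(s + 4)] + [-4/(s - 3)].
Invert each term: 2/(s - 6) ↔ 2e^(6t); 3/(s - 2) ↔ 3e^(2t); 4/(s + 4) ↔ 4e^(-4t); -4/(s - 3) ↔ -4e^(3t).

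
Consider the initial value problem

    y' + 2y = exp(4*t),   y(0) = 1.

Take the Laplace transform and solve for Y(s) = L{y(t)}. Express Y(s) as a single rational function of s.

Take the Laplace transform of both sides.
With L{y'} = sY - y(0) = sY - 1: the LHS transforms to (s + 2)Y - (1).
The right side is L{exp(4*t)} = 1/(s - 4).
So (s + 2)Y = 1/(s - 4) + (1).
Isolate Y and clear denominators.

Y(s) = (s - 3)/(s^2 - 2*s - 8)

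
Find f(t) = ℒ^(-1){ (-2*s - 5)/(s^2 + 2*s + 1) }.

Factor the denominator: s^2 + 2*s + 1 = (s + 1)^2.
Partial fraction decomposition gives [-2/(s + 1)] + [-3/(s + 1)^2].
Invert each term: -2/(s + 1) ↔ -2e^(-t); -3/(s + 1)^2 ↔ -3t·e^(-t).

f(t) = -3*t*exp(-t) - 2*exp(-t)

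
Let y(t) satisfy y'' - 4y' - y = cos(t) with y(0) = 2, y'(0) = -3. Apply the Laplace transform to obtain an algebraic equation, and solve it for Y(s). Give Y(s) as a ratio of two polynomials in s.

Take the Laplace transform of both sides.
With L{y''} = s^2 Y - s·y(0) - y'(0) and L{y'} = sY - y(0), with y(0) = 2, y'(0) = -3: the LHS transforms to (s^2 - 4*s - 1)Y - (2*s - 11).
The right side is L{cos(t)} = s/(s^2 + 1).
So (s^2 - 4*s - 1)Y = s/(s^2 + 1) + (2*s - 11).
Solve for Y(s) and write it as one ratio of polynomials.

Y(s) = (2*s^3 - 11*s^2 + 3*s - 11)/(s^4 - 4*s^3 - 4*s - 1)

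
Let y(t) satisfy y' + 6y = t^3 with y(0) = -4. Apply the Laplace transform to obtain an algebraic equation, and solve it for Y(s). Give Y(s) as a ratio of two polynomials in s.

Apply the Laplace transform to the equation.
Using L{y'} = sY - y(0) = sY - (-4), the left side becomes (s + 6)Y - (-4).
The right side is L{t^3} = 6/s^4.
So (s + 6)Y = 6/s^4 + (-4).
Isolate Y and clear denominators.

Y(s) = (-4*s^4 + 6)/(s^5 + 6*s^4)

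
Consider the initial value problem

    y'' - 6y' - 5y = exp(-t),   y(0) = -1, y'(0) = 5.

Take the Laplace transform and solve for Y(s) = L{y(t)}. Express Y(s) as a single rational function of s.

Take the Laplace transform of both sides.
The derivative rules (L{y''} = s^2 Y - s·y(0) - y'(0) and L{y'} = sY - y(0), with y(0) = -1, y'(0) = 5) turn the left side into (s^2 - 6*s - 5)Y - (-s + 11).
The right side is L{exp(-t)} = 1/(s + 1).
So (s^2 - 6*s - 5)Y = 1/(s + 1) + (-s + 11).
Divide through and combine into a single rational function.

Y(s) = (-s^2 + 10*s + 12)/(s^3 - 5*s^2 - 11*s - 5)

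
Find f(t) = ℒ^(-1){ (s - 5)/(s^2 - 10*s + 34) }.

f(t) = exp(5*t)*cos(3*t)

Rewrite the denominator: s^2 - 10*s + 34 = (s - 5)^2 + 9.
The form in (s - 5) signals a first-shifting-theorem factor e^(5t).
Since L{cos(3t)} = s/(s^2 + 9), the inverse is e^(5*t)*cos(3*t).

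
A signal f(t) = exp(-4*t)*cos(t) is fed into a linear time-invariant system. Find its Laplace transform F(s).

F(s) = (s + 4)/((s + 4)^2 + 1)

L{cos(t)} = s/(s^2 + 1).
By the first shifting theorem, multiplying by e^(-4t) replaces s with s + 4.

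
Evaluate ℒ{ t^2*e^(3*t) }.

2/(s - 3)^3

L{e^(3t)} = 1/(s - 3).
Then apply L{t^2·g(t)} = (-1)^2 d^2/ds^2[G(s)] with G(s) = 1/(s - 3):
differentiating 2 times and applying the sign gives 2/(s - 3)^3.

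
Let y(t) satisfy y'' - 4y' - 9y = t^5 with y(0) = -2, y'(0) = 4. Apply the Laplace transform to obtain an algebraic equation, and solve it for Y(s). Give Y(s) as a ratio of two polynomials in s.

Y(s) = (-2*s^7 + 12*s^6 + 120)/(s^8 - 4*s^7 - 9*s^6)

Transform both sides with L{·}.
Using L{y''} = s^2 Y - s·y(0) - y'(0) and L{y'} = sY - y(0), with y(0) = -2, y'(0) = 4, the left side becomes (s^2 - 4*s - 9)Y - (-2*s + 12).
The right side is L{t^5} = 120/s^6.
So (s^2 - 4*s - 9)Y = 120/s^6 + (-2*s + 12).
Divide through and combine into a single rational function.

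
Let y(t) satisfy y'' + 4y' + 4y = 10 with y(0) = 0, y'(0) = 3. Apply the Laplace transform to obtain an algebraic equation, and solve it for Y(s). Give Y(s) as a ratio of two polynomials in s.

Y(s) = (3*s + 10)/(s^3 + 4*s^2 + 4*s)

Take the Laplace transform of both sides.
The derivative rules (L{y''} = s^2 Y - s·y(0) - y'(0) and L{y'} = sY - y(0), with y(0) = 0, y'(0) = 3) turn the left side into (s^2 + 4*s + 4)Y - (3).
The right side is L{10} = 10/s.
So (s^2 + 4*s + 4)Y = 10/s + (3).
Isolate Y and clear denominators.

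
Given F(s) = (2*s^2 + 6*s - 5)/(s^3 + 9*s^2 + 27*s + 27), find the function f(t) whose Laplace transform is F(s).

Factor the denominator: s^3 + 9*s^2 + 27*s + 27 = (s + 3)^3.
Partial fraction decomposition gives [2/(s + 3)] + [-6/(s + 3)^2] + [-5/(s + 3)^3].
Invert each term: 2/(s + 3) ↔ 2e^(-3t); -6/(s + 3)^2 ↔ -6t·e^(-3t); -5/(s + 3)^3 ↔ (-5/2)t^2·e^(-3t).

f(t) = -5*t^2*exp(-3*t)/2 - 6*t*exp(-3*t) + 2*exp(-3*t)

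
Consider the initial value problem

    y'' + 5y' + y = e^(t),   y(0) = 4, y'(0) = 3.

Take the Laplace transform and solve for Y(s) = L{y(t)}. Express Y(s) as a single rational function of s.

Y(s) = (4*s^2 + 19*s - 22)/(s^3 + 4*s^2 - 4*s - 1)

Apply the Laplace transform to the equation.
The derivative rules (L{y''} = s^2 Y - s·y(0) - y'(0) and L{y'} = sY - y(0), with y(0) = 4, y'(0) = 3) turn the left side into (s^2 + 5*s + 1)Y - (4*s + 23).
The right side is L{e^(t)} = 1/(s - 1).
So (s^2 + 5*s + 1)Y = 1/(s - 1) + (4*s + 23).
Solve for Y(s) and write it as one ratio of polynomials.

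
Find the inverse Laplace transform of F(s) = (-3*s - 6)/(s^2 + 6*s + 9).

Factor the denominator: s^2 + 6*s + 9 = (s + 3)^2.
Partial fraction decomposition gives [-3/(s + 3)] + [3/(s + 3)^2].
Invert each term: -3/(s + 3) ↔ -3e^(-3t); 3/(s + 3)^2 ↔ 3t·e^(-3t).

3*t*exp(-3*t) - 3*exp(-3*t)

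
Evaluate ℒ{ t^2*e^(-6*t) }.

2/(s + 6)^3

L{e^(-6t)} = 1/(s + 6).
Then apply L{t^2·g(t)} = (-1)^2 d^2/ds^2[G(s)] with G(s) = 1/(s + 6):
differentiating 2 times and applying the sign gives 2/(s + 6)^3.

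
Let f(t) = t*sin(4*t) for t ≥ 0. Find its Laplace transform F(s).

F(s) = 8*s/(s^2 + 16)^2

L{sin(4t)} = 4/(s^2 + 16).
Then apply L{t·g(t)} = -d/ds[G(s)] with G(s) = 4/(s^2 + 16):
differentiating 1 time and applying the sign gives 8*s/(s^2 + 16)^2.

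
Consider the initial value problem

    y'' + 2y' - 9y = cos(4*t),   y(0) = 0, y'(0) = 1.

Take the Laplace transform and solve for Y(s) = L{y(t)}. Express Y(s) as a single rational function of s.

Apply the Laplace transform to the equation.
The derivative rules (L{y''} = s^2 Y - s·y(0) - y'(0) and L{y'} = sY - y(0), with y(0) = 0, y'(0) = 1) turn the left side into (s^2 + 2*s - 9)Y - (1).
The right side is L{cos(4*t)} = s/(s^2 + 16).
So (s^2 + 2*s - 9)Y = s/(s^2 + 16) + (1).
Isolate Y and clear denominators.

Y(s) = (s^2 + s + 16)/(s^4 + 2*s^3 + 7*s^2 + 32*s - 144)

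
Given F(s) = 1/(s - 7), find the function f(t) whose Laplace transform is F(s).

f(t) = exp(7*t)

Since L{e^(7t)} = 1/(s - 7), the inverse is e^(7*t).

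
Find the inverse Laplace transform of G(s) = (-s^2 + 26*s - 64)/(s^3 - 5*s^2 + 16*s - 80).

exp(5*t) + 4*sin(4*t) - 2*cos(4*t)

Factor the denominator: s^3 - 5*s^2 + 16*s - 80 = (s - 5)*(s^2 + 16).
Partial fraction decomposition gives [1/(s - 5)] + [-2*s/(s^2 + 16)] + [16/(s^2 + 16)].
Invert each term: 1/(s - 5) ↔ e^(5t); -2·s/(s^2 + 16) ↔ -2cos(4t); 4·4/(s^2 + 16) ↔ 4sin(4t).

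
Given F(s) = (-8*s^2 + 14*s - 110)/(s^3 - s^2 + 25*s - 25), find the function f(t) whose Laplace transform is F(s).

Factor the denominator: s^3 - s^2 + 25*s - 25 = (s - 1)*(s^2 + 25).
Partial fraction decomposition gives [-4/(s - 1)] + [-4*s/(s^2 + 25)] + [10/(s^2 + 25)].
Invert each term: -4/(s - 1) ↔ -4e^(t); -4·s/(s^2 + 25) ↔ -4cos(5t); 2·5/(s^2 + 25) ↔ 2sin(5t).

f(t) = -4*exp(t) + 2*sin(5*t) - 4*cos(5*t)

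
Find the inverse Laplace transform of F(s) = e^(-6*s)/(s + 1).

Heaviside(t - 6)*(exp(-t + 6))

The factor e^(-6s) signals a time shift by c = 6 (second shifting theorem).
L{e^(-t)} = 1/(s + 1), so L^-1{1/(s + 1)} = e^(-t).
Hence the inverse is u(t - 6) times that function evaluated at t - 6.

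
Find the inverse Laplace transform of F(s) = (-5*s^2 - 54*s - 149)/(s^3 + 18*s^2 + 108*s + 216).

-5*t^2*exp(-6*t)/2 + 6*t*exp(-6*t) - 5*exp(-6*t)

Factor the denominator: s^3 + 18*s^2 + 108*s + 216 = (s + 6)^3.
Partial fraction decomposition gives [-5/(s + 6)] + [6/(s + 6)^2] + [-5/(s + 6)^3].
Invert each term: -5/(s + 6) ↔ -5e^(-6t); 6/(s + 6)^2 ↔ 6t·e^(-6t); -5/(s + 6)^3 ↔ (-5/2)t^2·e^(-6t).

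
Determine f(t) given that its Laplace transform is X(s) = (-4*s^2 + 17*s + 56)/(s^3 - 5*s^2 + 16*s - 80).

Factor the denominator: s^3 - 5*s^2 + 16*s - 80 = (s - 5)*(s^2 + 16).
Partial fraction decomposition gives [1/(s - 5)] + [-5*s/(s^2 + 16)] + [-8/(s^2 + 16)].
Invert each term: 1/(s - 5) ↔ e^(5t); -5·s/(s^2 + 16) ↔ -5cos(4t); -2·4/(s^2 + 16) ↔ -2sin(4t).

f(t) = exp(5*t) - 2*sin(4*t) - 5*cos(4*t)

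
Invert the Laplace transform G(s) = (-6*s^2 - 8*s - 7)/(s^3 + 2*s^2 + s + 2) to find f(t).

Factor the denominator: s^3 + 2*s^2 + s + 2 = (s + 2)*(s^2 + 1).
Partial fraction decomposition gives [-3/(s + 2)] + [-3*s/(s^2 + 1)] + [-2/(s^2 + 1)].
Invert each term: -3/(s + 2) ↔ -3e^(-2t); -3·s/(s^2 + 1) ↔ -3cos(t); -2·1/(s^2 + 1) ↔ -2sin(t).

f(t) = -2*sin(t) - 3*cos(t) - 3*exp(-2*t)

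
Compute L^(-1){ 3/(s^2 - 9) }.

Since L{sinh(3t)} = 3/(s^2 - 9), the inverse is sinh(3*t).

sinh(3*t)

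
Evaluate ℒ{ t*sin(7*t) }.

14*s/(s^2 + 49)^2

L{sin(7t)} = 7/(s^2 + 49).
Then apply L{t·g(t)} = -d/ds[G(s)] with G(s) = 7/(s^2 + 49):
differentiating 1 time and applying the sign gives 14*s/(s^2 + 49)^2.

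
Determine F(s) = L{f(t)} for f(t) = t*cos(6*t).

L{cos(6t)} = s/(s^2 + 36).
Then apply L{t·g(t)} = -d/ds[G(s)] with G(s) = s/(s^2 + 36):
differentiating 1 time and applying the sign gives (s - 6)*(s + 6)/(s^2 + 36)^2.

F(s) = (s - 6)*(s + 6)/(s^2 + 36)^2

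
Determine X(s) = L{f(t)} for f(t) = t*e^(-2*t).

L{e^(-2t)} = 1/(s + 2).
Then apply L{t·g(t)} = -d/ds[G(s)] with G(s) = 1/(s + 2):
differentiating 1 time and applying the sign gives (s + 2)^(-2).

X(s) = (s + 2)^(-2)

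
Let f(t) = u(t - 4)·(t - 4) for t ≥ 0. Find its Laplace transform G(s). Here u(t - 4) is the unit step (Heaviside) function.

G(s) = exp(-4*s)/s^2

By the second shifting theorem, L{u(t - c)·g(t - c)} = e^(-cs)·H(s) with c = 4 and H(s) = L{g(t)}.
L{t} = 1!/s^2 = 1/s^2.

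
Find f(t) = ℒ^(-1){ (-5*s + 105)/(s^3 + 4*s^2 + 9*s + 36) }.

f(t) = 5*sin(3*t) - 5*cos(3*t) + 5*exp(-4*t)

Factor the denominator: s^3 + 4*s^2 + 9*s + 36 = (s + 4)*(s^2 + 9).
Partial fraction decomposition gives [5/(s + 4)] + [-5*s/(s^2 + 9)] + [15/(s^2 + 9)].
Invert each term: 5/(s + 4) ↔ 5e^(-4t); -5·s/(s^2 + 9) ↔ -5cos(3t); 5·3/(s^2 + 9) ↔ 5sin(3t).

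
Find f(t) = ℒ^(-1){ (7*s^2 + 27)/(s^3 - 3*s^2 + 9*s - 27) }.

f(t) = 5*exp(3*t) + 2*sin(3*t) + 2*cos(3*t)

Factor the denominator: s^3 - 3*s^2 + 9*s - 27 = (s - 3)*(s^2 + 9).
Partial fraction decomposition gives [5/(s - 3)] + [2*s/(s^2 + 9)] + [6/(s^2 + 9)].
Invert each term: 5/(s - 3) ↔ 5e^(3t); 2·s/(s^2 + 9) ↔ 2cos(3t); 2·3/(s^2 + 9) ↔ 2sin(3t).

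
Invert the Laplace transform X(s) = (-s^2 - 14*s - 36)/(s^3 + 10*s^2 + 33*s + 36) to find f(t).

Factor the denominator: s^3 + 10*s^2 + 33*s + 36 = (s + 3)^2*(s + 4).
Partial fraction decomposition gives [-5/(s + 3)] + [-3/(s + 3)^2] + [4/(s + 4)].
Invert each term: -5/(s + 3) ↔ -5e^(-3t); -3/(s + 3)^2 ↔ -3t·e^(-3t); 4/(s + 4) ↔ 4e^(-4t).

f(t) = -3*t*exp(-3*t) - 5*exp(-3*t) + 4*exp(-4*t)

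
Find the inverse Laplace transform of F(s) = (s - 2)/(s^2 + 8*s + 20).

-3*exp(-4*t)*sin(2*t) + exp(-4*t)*cos(2*t)

Complete the square in the denominator: s^2 + 8*s + 20 = (s + 4)^2 + 2^2.
Split the numerator to match: s - 2 = 1·(s + 4) - 3·2.
Invert each term: 1·(s + 4)/((s + 4)^2 + 4) ↔ e^(-4t)cos(2t); -3·2/((s + 4)^2 + 4) ↔ -3e^(-4t)sin(2t).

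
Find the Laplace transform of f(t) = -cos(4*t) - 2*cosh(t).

-s/(s^2 + 16) - 2*s/(s^2 - 1)

By linearity of the Laplace transform, transform each term separately.
(-2)·[L{cosh(t)} = s/(s^2 - 1)]; (-1)·[L{cos(4t)} = s/(s^2 + 16)].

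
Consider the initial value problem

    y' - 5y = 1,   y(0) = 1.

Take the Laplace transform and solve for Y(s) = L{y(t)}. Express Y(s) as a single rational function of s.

Transform both sides with L{·}.
The derivative rules (L{y'} = sY - y(0) = sY - 1) turn the left side into (s - 5)Y - (1).
The right side is L{1} = 1/s.
So (s - 5)Y = 1/s + (1).
Divide through and combine into a single rational function.

Y(s) = (s + 1)/(s^2 - 5*s)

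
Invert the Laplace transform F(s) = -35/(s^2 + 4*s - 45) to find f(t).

f(t) = -5*exp(-2*t)*sinh(7*t)

Rewrite the denominator: s^2 + 4*s - 45 = (s + 2)^2 - 49.
The form in (s + 2) signals a first-shifting-theorem factor e^(-2t).
Since L{sinh(7t)} = 7/(s^2 - 49), the inverse is e^(-2*t)*sinh(7*t), scaled by -5.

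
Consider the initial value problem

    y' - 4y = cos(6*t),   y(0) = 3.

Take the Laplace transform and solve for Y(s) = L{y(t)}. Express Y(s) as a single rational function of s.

Y(s) = (3*s^2 + s + 108)/(s^3 - 4*s^2 + 36*s - 144)

Take the Laplace transform of both sides.
With L{y'} = sY - y(0) = sY - 3: the LHS transforms to (s - 4)Y - (3).
The right side is L{cos(6*t)} = s/(s^2 + 36).
So (s - 4)Y = s/(s^2 + 36) + (3).
Solve for Y(s) and write it as one ratio of polynomials.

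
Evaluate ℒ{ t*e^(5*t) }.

(s - 5)^(-2)

L{e^(5t)} = 1/(s - 5).
Then apply L{t·g(t)} = -d/ds[G(s)] with G(s) = 1/(s - 5):
differentiating 1 time and applying the sign gives (s - 5)^(-2).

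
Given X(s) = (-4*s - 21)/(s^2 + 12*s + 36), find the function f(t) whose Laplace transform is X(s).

f(t) = 3*t*exp(-6*t) - 4*exp(-6*t)

Factor the denominator: s^2 + 12*s + 36 = (s + 6)^2.
Partial fraction decomposition gives [-4/(s + 6)] + [3/(s + 6)^2].
Invert each term: -4/(s + 6) ↔ -4e^(-6t); 3/(s + 6)^2 ↔ 3t·e^(-6t).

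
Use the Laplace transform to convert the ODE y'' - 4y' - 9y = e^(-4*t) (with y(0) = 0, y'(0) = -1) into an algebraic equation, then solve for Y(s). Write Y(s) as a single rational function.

Y(s) = (-s - 3)/(s^3 - 25*s - 36)

Laplace-transform each side.
Using L{y''} = s^2 Y - s·y(0) - y'(0) and L{y'} = sY - y(0), with y(0) = 0, y'(0) = -1, the left side becomes (s^2 - 4*s - 9)Y - (-1).
The right side is L{e^(-4*t)} = 1/(s + 4).
So (s^2 - 4*s - 9)Y = 1/(s + 4) + (-1).
Solve for Y(s) and write it as one ratio of polynomials.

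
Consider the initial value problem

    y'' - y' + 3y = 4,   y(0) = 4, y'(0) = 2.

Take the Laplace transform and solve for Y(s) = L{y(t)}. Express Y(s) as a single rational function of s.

Transform both sides with L{·}.
With L{y''} = s^2 Y - s·y(0) - y'(0) and L{y'} = sY - y(0), with y(0) = 4, y'(0) = 2: the LHS transforms to (s^2 - s + 3)Y - (4*s - 2).
The right side is L{4} = 4/s.
So (s^2 - s + 3)Y = 4/s + (4*s - 2).
Solve for Y(s) and write it as one ratio of polynomials.

Y(s) = (4*s^2 - 2*s + 4)/(s^3 - s^2 + 3*s)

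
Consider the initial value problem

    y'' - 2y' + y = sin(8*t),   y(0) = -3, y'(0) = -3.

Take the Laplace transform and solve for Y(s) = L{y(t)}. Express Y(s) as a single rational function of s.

Y(s) = (-3*s^3 + 3*s^2 - 192*s + 200)/(s^4 - 2*s^3 + 65*s^2 - 128*s + 64)

Laplace-transform each side.
With L{y''} = s^2 Y - s·y(0) - y'(0) and L{y'} = sY - y(0), with y(0) = -3, y'(0) = -3: the LHS transforms to (s^2 - 2*s + 1)Y - (-3*s + 3).
The right side is L{sin(8*t)} = 8/(s^2 + 64).
So (s^2 - 2*s + 1)Y = 8/(s^2 + 64) + (-3*s + 3).
Isolate Y and clear denominators.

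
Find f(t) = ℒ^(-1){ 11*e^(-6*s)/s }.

The factor e^(-6s) signals a time shift by c = 6 (second shifting theorem).
L{11} = 11/s, so L^-1{11/s} = 11.
Hence the inverse is u(t - 6) times that function evaluated at t - 6.

f(t) = Heaviside(t - 6)*(11)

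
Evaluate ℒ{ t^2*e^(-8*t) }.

L{e^(-8t)} = 1/(s + 8).
Then apply L{t^2·g(t)} = (-1)^2 d^2/ds^2[H(s)] with H(s) = 1/(s + 8):
differentiating 2 times and applying the sign gives 2/(s + 8)^3.

2/(s + 8)^3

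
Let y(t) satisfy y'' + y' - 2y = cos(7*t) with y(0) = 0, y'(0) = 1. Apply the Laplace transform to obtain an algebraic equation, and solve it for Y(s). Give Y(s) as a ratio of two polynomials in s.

Laplace-transform each side.
Using L{y''} = s^2 Y - s·y(0) - y'(0) and L{y'} = sY - y(0), with y(0) = 0, y'(0) = 1, the left side becomes (s^2 + s - 2)Y - (1).
The right side is L{cos(7*t)} = s/(s^2 + 49).
So (s^2 + s - 2)Y = s/(s^2 + 49) + (1).
Solve for Y(s) and write it as one ratio of polynomials.

Y(s) = (s^2 + s + 49)/(s^4 + s^3 + 47*s^2 + 49*s - 98)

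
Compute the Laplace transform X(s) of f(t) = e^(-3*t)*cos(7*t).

X(s) = (s + 3)/((s + 3)^2 + 49)

L{cos(7t)} = s/(s^2 + 49).
By the first shifting theorem, multiplying by e^(-3t) replaces s with s + 3.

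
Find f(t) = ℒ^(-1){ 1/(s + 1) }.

f(t) = exp(-t)

Since L{e^(-t)} = 1/(s + 1), the inverse is e^(-t).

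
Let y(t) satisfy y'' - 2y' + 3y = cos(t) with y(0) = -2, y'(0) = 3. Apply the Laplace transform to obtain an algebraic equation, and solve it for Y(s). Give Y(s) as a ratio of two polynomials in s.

Y(s) = (-2*s^3 + 7*s^2 - s + 7)/(s^4 - 2*s^3 + 4*s^2 - 2*s + 3)

Take the Laplace transform of both sides.
With L{y''} = s^2 Y - s·y(0) - y'(0) and L{y'} = sY - y(0), with y(0) = -2, y'(0) = 3: the LHS transforms to (s^2 - 2*s + 3)Y - (-2*s + 7).
The right side is L{cos(t)} = s/(s^2 + 1).
So (s^2 - 2*s + 3)Y = s/(s^2 + 1) + (-2*s + 7).
Divide through and combine into a single rational function.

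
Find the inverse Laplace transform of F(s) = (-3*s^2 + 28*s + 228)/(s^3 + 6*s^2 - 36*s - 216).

4*t*exp(-6*t) + 2*exp(6*t) - 5*exp(-6*t)

Factor the denominator: s^3 + 6*s^2 - 36*s - 216 = (s - 6)*(s + 6)^2.
Partial fraction decomposition gives [-5/(s + 6)] + [4/(s + 6)^2] + [2/(s - 6)].
Invert each term: -5/(s + 6) ↔ -5e^(-6t); 4/(s + 6)^2 ↔ 4t·e^(-6t); 2/(s - 6) ↔ 2e^(6t).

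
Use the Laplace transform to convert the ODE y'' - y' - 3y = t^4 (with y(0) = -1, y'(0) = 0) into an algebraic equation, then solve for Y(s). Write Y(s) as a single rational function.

Y(s) = (-s^6 + s^5 + 24)/(s^7 - s^6 - 3*s^5)

Laplace-transform each side.
Using L{y''} = s^2 Y - s·y(0) - y'(0) and L{y'} = sY - y(0), with y(0) = -1, y'(0) = 0, the left side becomes (s^2 - s - 3)Y - (-s + 1).
The right side is L{t^4} = 24/s^5.
So (s^2 - s - 3)Y = 24/s^5 + (-s + 1).
Solve for Y(s) and write it as one ratio of polynomials.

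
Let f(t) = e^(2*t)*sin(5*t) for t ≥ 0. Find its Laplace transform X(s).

L{sin(5t)} = 5/(s^2 + 25).
By the first shifting theorem, multiplying by e^(2t) replaces s with s - 2.

X(s) = 5/((s - 2)^2 + 25)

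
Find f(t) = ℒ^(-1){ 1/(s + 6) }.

Since L{e^(-6t)} = 1/(s + 6), the inverse is e^(-6*t).

f(t) = exp(-6*t)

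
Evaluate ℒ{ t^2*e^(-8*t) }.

L{e^(-8t)} = 1/(s + 8).
Then apply L{t^2·g(t)} = (-1)^2 d^2/ds^2[G(s)] with G(s) = 1/(s + 8):
differentiating 2 times and applying the sign gives 2/(s + 8)^3.

2/(s + 8)^3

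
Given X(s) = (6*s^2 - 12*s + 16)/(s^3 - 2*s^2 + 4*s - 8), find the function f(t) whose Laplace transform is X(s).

f(t) = 2*exp(2*t) - 2*sin(2*t) + 4*cos(2*t)

Factor the denominator: s^3 - 2*s^2 + 4*s - 8 = (s - 2)*(s^2 + 4).
Partial fraction decomposition gives [2/(s - 2)] + [4*s/(s^2 + 4)] + [-4/(s^2 + 4)].
Invert each term: 2/(s - 2) ↔ 2e^(2t); 4·s/(s^2 + 4) ↔ 4cos(2t); -2·2/(s^2 + 4) ↔ -2sin(2t).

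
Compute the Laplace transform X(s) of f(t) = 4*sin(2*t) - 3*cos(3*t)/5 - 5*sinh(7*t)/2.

X(s) = -3*s/(5*(s^2 + 9)) + 8/(s^2 + 4) - 35/(2*(s^2 - 49))

By linearity of the Laplace transform, transform each term separately.
(-3/5)·[L{cos(3t)} = s/(s^2 + 9)]; (-5/2)·[L{sinh(7t)} = 7/(s^2 - 49)]; (4)·[L{sin(2t)} = 2/(s^2 + 4)].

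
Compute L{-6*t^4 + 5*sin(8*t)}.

40/(s^2 + 64) - 144/s^5

Apply the Laplace transform termwise.
(-6)·[L{t^4} = 4!/s^5 = 24/s^5]; (5)·[L{sin(8t)} = 8/(s^2 + 64)].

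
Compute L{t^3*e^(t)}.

L{t^3} = 3!/s^4 = 6/s^4.
By the first shifting theorem, multiplying by e^(t) replaces s with s - 1.

6/(s - 1)^4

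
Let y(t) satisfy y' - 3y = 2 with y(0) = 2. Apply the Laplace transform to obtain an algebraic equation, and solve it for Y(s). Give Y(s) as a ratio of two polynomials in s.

Apply the Laplace transform to the equation.
With L{y'} = sY - y(0) = sY - 2: the LHS transforms to (s - 3)Y - (2).
The right side is L{2} = 2/s.
So (s - 3)Y = 2/s + (2).
Divide through and combine into a single rational function.

Y(s) = (2*s + 2)/(s^2 - 3*s)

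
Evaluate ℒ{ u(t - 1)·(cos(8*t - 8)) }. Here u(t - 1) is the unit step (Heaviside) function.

By the second shifting theorem, L{u(t - c)·g(t - c)} = e^(-cs)·G(s) with c = 1 and G(s) = L{g(t)}.
L{cos(8t)} = s/(s^2 + 64).

s*exp(-s)/(s^2 + 64)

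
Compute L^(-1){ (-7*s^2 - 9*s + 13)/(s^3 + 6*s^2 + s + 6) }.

3*sin(t) - 2*cos(t) - 5*exp(-6*t)

Factor the denominator: s^3 + 6*s^2 + s + 6 = (s + 6)*(s^2 + 1).
Partial fraction decomposition gives [-5/(s + 6)] + [-2*s/(s^2 + 1)] + [3/(s^2 + 1)].
Invert each term: -5/(s + 6) ↔ -5e^(-6t); -2·s/(s^2 + 1) ↔ -2cos(t); 3·1/(s^2 + 1) ↔ 3sin(t).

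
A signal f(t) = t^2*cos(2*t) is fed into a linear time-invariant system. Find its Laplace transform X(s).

X(s) = 2*s*(s^2 - 12)/(s^2 + 4)^3

L{cos(2t)} = s/(s^2 + 4).
Then apply L{t^2·g(t)} = (-1)^2 d^2/ds^2[G(s)] with G(s) = s/(s^2 + 4):
differentiating 2 times and applying the sign gives 2*s*(s^2 - 12)/(s^2 + 4)^3.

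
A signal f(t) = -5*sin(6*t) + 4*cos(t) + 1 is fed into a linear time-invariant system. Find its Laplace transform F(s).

By linearity of the Laplace transform, transform each term separately.
L{1} = 1/s; (4)·[L{cos(t)} = s/(s^2 + 1)]; (-5)·[L{sin(6t)} = 6/(s^2 + 36)].

F(s) = 4*s/(s^2 + 1) - 30/(s^2 + 36) + 1/s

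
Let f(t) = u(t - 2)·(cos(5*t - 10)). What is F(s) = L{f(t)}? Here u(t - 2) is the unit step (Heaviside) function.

F(s) = s*exp(-2*s)/(s^2 + 25)

By the second shifting theorem, L{u(t - c)·g(t - c)} = e^(-cs)·G(s) with c = 2 and G(s) = L{g(t)}.
L{cos(5t)} = s/(s^2 + 25).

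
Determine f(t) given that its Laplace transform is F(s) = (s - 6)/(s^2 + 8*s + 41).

Complete the square in the denominator: s^2 + 8*s + 41 = (s + 4)^2 + 5^2.
Split the numerator to match: s - 6 = 1·(s + 4) - 2·5.
Invert each term: 1·(s + 4)/((s + 4)^2 + 25) ↔ e^(-4t)cos(5t); -2·5/((s + 4)^2 + 25) ↔ -2e^(-4t)sin(5t).

f(t) = -2*exp(-4*t)*sin(5*t) + exp(-4*t)*cos(5*t)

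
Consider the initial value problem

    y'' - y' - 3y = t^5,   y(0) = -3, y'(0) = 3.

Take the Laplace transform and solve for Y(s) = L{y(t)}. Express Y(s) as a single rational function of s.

Take the Laplace transform of both sides.
With L{y''} = s^2 Y - s·y(0) - y'(0) and L{y'} = sY - y(0), with y(0) = -3, y'(0) = 3: the LHS transforms to (s^2 - s - 3)Y - (-3*s + 6).
The right side is L{t^5} = 120/s^6.
So (s^2 - s - 3)Y = 120/s^6 + (-3*s + 6).
Divide through and combine into a single rational function.

Y(s) = (-3*s^7 + 6*s^6 + 120)/(s^8 - s^7 - 3*s^6)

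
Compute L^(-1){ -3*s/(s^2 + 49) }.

Since L{cos(7t)} = s/(s^2 + 49), the inverse is cos(7*t), scaled by -3.

-3*cos(7*t)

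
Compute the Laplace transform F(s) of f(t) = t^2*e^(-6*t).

L{t^2} = 2!/s^3 = 2/s^3.
By the first shifting theorem, multiplying by e^(-6t) replaces s with s + 6.

F(s) = 2/(s + 6)^3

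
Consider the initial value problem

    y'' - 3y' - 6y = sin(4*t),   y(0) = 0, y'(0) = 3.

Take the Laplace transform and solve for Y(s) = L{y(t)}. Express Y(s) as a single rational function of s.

Apply the Laplace transform to the equation.
Using L{y''} = s^2 Y - s·y(0) - y'(0) and L{y'} = sY - y(0), with y(0) = 0, y'(0) = 3, the left side becomes (s^2 - 3*s - 6)Y - (3).
The right side is L{sin(4*t)} = 4/(s^2 + 16).
So (s^2 - 3*s - 6)Y = 4/(s^2 + 16) + (3).
Isolate Y and clear denominators.

Y(s) = (3*s^2 + 52)/(s^4 - 3*s^3 + 10*s^2 - 48*s - 96)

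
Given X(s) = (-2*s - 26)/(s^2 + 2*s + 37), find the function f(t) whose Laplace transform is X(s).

Complete the square in the denominator: s^2 + 2*s + 37 = (s + 1)^2 + 6^2.
Split the numerator to match: -2*s - 26 = -2·(s + 1) - 4·6.
Invert each term: -2·(s + 1)/((s + 1)^2 + 36) ↔ -2e^(-t)cos(6t); -4·6/((s + 1)^2 + 36) ↔ -4e^(-t)sin(6t).

f(t) = -4*exp(-t)*sin(6*t) - 2*exp(-t)*cos(6*t)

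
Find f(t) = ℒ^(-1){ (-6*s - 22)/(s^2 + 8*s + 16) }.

Factor the denominator: s^2 + 8*s + 16 = (s + 4)^2.
Partial fraction decomposition gives [-6/(s + 4)] + [2/(s + 4)^2].
Invert each term: -6/(s + 4) ↔ -6e^(-4t); 2/(s + 4)^2 ↔ 2t·e^(-4t).

f(t) = 2*t*exp(-4*t) - 6*exp(-4*t)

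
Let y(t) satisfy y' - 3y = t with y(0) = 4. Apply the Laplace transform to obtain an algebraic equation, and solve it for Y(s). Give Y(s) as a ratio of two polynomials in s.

Laplace-transform each side.
With L{y'} = sY - y(0) = sY - 4: the LHS transforms to (s - 3)Y - (4).
The right side is L{t} = s^(-2).
So (s - 3)Y = s^(-2) + (4).
Divide through and combine into a single rational function.

Y(s) = (4*s^2 + 1)/(s^3 - 3*s^2)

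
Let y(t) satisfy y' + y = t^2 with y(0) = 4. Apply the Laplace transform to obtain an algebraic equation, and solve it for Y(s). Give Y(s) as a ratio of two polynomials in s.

Y(s) = (4*s^3 + 2)/(s^4 + s^3)

Take the Laplace transform of both sides.
The derivative rules (L{y'} = sY - y(0) = sY - 4) turn the left side into (s + 1)Y - (4).
The right side is L{t^2} = 2/s^3.
So (s + 1)Y = 2/s^3 + (4).
Divide through and combine into a single rational function.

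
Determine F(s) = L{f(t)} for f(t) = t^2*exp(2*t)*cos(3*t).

F(s) = 2*(s - 2)*(s^2 - 4*s - 23)/(s^2 - 4*s + 13)^3

L{cos(3t)} = s/(s^2 + 9).
Multiplying by e^(2t) shifts s → s - 2, so L{exp(2*t)*cos(3*t)} = (s - 2)/((s - 2)^2 + 9).
Then apply L{t^2·g(t)} = (-1)^2 d^2/ds^2[G(s)] with G(s) = (s - 2)/((s - 2)^2 + 9):
differentiating 2 times and applying the sign gives 2*(s - 2)*(s^2 - 4*s - 23)/(s^2 - 4*s + 13)^3.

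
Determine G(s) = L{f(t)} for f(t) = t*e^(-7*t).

G(s) = (s + 7)^(-2)

L{e^(-7t)} = 1/(s + 7).
Then apply L{t·g(t)} = -d/ds[H(s)] with H(s) = 1/(s + 7):
differentiating 1 time and applying the sign gives (s + 7)^(-2).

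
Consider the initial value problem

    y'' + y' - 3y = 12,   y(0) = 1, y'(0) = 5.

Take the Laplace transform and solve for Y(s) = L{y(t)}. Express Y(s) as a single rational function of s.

Laplace-transform each side.
The derivative rules (L{y''} = s^2 Y - s·y(0) - y'(0) and L{y'} = sY - y(0), with y(0) = 1, y'(0) = 5) turn the left side into (s^2 + s - 3)Y - (s + 6).
The right side is L{12} = 12/s.
So (s^2 + s - 3)Y = 12/s + (s + 6).
Solve for Y(s) and write it as one ratio of polynomials.

Y(s) = (s^2 + 6*s + 12)/(s^3 + s^2 - 3*s)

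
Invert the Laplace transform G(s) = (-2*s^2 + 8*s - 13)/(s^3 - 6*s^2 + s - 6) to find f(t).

f(t) = -exp(6*t) + 2*sin(t) - cos(t)

Factor the denominator: s^3 - 6*s^2 + s - 6 = (s - 6)*(s^2 + 1).
Partial fraction decomposition gives [-1/(s - 6)] + [-s/(s^2 + 1)] + [2/(s^2 + 1)].
Invert each term: -1/(s - 6) ↔ -e^(6t); -1·s/(s^2 + 1) ↔ -cos(t); 2·1/(s^2 + 1) ↔ 2sin(t).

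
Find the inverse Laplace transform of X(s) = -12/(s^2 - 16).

-3*sinh(4*t)

Since L{sinh(4t)} = 4/(s^2 - 16), the inverse is sinh(4*t), scaled by -3.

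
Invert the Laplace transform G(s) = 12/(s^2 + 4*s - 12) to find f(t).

f(t) = 3*exp(-2*t)*sinh(4*t)

Rewrite the denominator: s^2 + 4*s - 12 = (s + 2)^2 - 16.
The form in (s + 2) signals a first-shifting-theorem factor e^(-2t).
Since L{sinh(4t)} = 4/(s^2 - 16), the inverse is e^(-2*t)*sinh(4*t), scaled by 3.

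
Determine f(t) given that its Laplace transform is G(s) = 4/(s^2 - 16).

Since L{sinh(4t)} = 4/(s^2 - 16), the inverse is sinh(4*t).

f(t) = sinh(4*t)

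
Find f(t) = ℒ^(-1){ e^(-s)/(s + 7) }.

The factor e^(-s) signals a time shift by c = 1 (second shifting theorem).
L{e^(-7t)} = 1/(s + 7), so L^-1{1/(s + 7)} = e^(-7*t).
Hence the inverse is u(t - 1) times that function evaluated at t - 1.

f(t) = Heaviside(t - 1)*(exp(-7*t + 7))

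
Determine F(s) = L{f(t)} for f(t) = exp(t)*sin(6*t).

F(s) = 6/((s - 1)^2 + 36)

L{sin(6t)} = 6/(s^2 + 36).
By the first shifting theorem, multiplying by e^(t) replaces s with s - 1.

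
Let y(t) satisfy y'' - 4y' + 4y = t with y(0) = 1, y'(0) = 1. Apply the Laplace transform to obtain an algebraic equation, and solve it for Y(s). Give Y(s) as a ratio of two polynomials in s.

Y(s) = (s^3 - 3*s^2 + 1)/(s^4 - 4*s^3 + 4*s^2)

Apply the Laplace transform to the equation.
With L{y''} = s^2 Y - s·y(0) - y'(0) and L{y'} = sY - y(0), with y(0) = 1, y'(0) = 1: the LHS transforms to (s^2 - 4*s + 4)Y - (s - 3).
The right side is L{t} = s^(-2).
So (s^2 - 4*s + 4)Y = s^(-2) + (s - 3).
Solve for Y(s) and write it as one ratio of polynomials.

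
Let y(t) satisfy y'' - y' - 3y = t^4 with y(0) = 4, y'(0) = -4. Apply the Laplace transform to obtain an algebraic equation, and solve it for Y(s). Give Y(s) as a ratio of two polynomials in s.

Y(s) = (4*s^6 - 8*s^5 + 24)/(s^7 - s^6 - 3*s^5)

Laplace-transform each side.
With L{y''} = s^2 Y - s·y(0) - y'(0) and L{y'} = sY - y(0), with y(0) = 4, y'(0) = -4: the LHS transforms to (s^2 - s - 3)Y - (4*s - 8).
The right side is L{t^4} = 24/s^5.
So (s^2 - s - 3)Y = 24/s^5 + (4*s - 8).
Isolate Y and clear denominators.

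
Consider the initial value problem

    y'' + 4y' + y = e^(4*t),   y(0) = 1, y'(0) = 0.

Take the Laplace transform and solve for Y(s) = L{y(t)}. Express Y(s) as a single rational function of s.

Transform both sides with L{·}.
Using L{y''} = s^2 Y - s·y(0) - y'(0) and L{y'} = sY - y(0), with y(0) = 1, y'(0) = 0, the left side becomes (s^2 + 4*s + 1)Y - (s + 4).
The right side is L{e^(4*t)} = 1/(s - 4).
So (s^2 + 4*s + 1)Y = 1/(s - 4) + (s + 4).
Isolate Y and clear denominators.

Y(s) = (s^2 - 15)/(s^3 - 15*s - 4)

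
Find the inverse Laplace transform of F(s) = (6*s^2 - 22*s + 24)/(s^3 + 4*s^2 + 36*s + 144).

Factor the denominator: s^3 + 4*s^2 + 36*s + 144 = (s + 4)*(s^2 + 36).
Partial fraction decomposition gives [4/(s + 4)] + [2*s/(s^2 + 36)] + [-30/(s^2 + 36)].
Invert each term: 4/(s + 4) ↔ 4e^(-4t); 2·s/(s^2 + 36) ↔ 2cos(6t); -5·6/(s^2 + 36) ↔ -5sin(6t).

-5*sin(6*t) + 2*cos(6*t) + 4*exp(-4*t)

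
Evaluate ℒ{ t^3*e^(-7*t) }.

L{t^3} = 3!/s^4 = 6/s^4.
By the first shifting theorem, multiplying by e^(-7t) replaces s with s + 7.

6/(s + 7)^4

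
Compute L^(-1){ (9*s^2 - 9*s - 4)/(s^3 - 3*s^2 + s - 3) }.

5*exp(3*t) + 3*sin(t) + 4*cos(t)

Factor the denominator: s^3 - 3*s^2 + s - 3 = (s - 3)*(s^2 + 1).
Partial fraction decomposition gives [5/(s - 3)] + [4*s/(s^2 + 1)] + [3/(s^2 + 1)].
Invert each term: 5/(s - 3) ↔ 5e^(3t); 4·s/(s^2 + 1) ↔ 4cos(t); 3·1/(s^2 + 1) ↔ 3sin(t).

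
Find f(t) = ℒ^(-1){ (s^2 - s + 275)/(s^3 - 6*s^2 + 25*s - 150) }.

f(t) = 5*exp(6*t) - 5*sin(5*t) - 4*cos(5*t)

Factor the denominator: s^3 - 6*s^2 + 25*s - 150 = (s - 6)*(s^2 + 25).
Partial fraction decomposition gives [5/(s - 6)] + [-4*s/(s^2 + 25)] + [-25/(s^2 + 25)].
Invert each term: 5/(s - 6) ↔ 5e^(6t); -4·s/(s^2 + 25) ↔ -4cos(5t); -5·5/(s^2 + 25) ↔ -5sin(5t).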